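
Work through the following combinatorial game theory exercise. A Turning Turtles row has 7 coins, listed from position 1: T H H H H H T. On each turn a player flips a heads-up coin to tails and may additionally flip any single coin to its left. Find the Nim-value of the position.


Coins: T H H H H H T
Key fact: a single head at position k behaves exactly like a Nim heap of size k (turning it to T and optionally flipping a coin at j < k corresponds to moving the heap from k to j, or to 0), and heads combine as a disjunctive sum (two heads at the same place would cancel, matching j XOR j = 0). So the Nim-value is the XOR of the 1-indexed positions of the heads.
Face-up positions (1-indexed): [2, 3, 4, 5, 6]
XOR 0 with 2: 0 XOR 2 = 2
XOR 2 with 3: 2 XOR 3 = 1
XOR 1 with 4: 1 XOR 4 = 5
XOR 5 with 5: 5 XOR 5 = 0
XOR 0 with 6: 0 XOR 6 = 6
Nim-value = 6

6


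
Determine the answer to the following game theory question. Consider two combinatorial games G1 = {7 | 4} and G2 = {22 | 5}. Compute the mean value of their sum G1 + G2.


G1 = {7 | 4}, G2 = {22 | 5}
Each is a switch {a | b} with numbers a > b; its mean value is (a + b)/2, and mean value is additive over game sums: m(G1 + G2) = m(G1) + m(G2).
Mean of G1 = (7 + (4))/2 = 11/2 = 11/2
Mean of G2 = (22 + (5))/2 = 27/2 = 27/2
Mean of G1 + G2 = 11/2 + 27/2 = 19

19


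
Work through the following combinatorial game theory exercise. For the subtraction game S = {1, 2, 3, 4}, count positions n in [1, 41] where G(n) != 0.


Subtraction set S = {1, 2, 3, 4}, so G(n) = n mod 5.
G(n) = 0 when n is a multiple of 5.
Multiples of 5 in [1, 41]: 8
N-positions (nonzero Grundy) = 41 - 8 = 33

33


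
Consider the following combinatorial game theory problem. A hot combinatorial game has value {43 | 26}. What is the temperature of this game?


The game is {43 | 26}, a switch {a | b} with numbers a > b.
Cooling {a | b} by t gives {a - t | b + t}, which stops being hot when a - t = b + t, i.e. at t = (a - b)/2. So the temperature of a switch is (a - b)/2.
Temperature = (Left option - Right option) / 2
= (43 - (26)) / 2
= 17 / 2
= 17/2

17/2


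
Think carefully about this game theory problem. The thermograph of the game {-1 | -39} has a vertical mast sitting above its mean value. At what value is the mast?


Game = {-1 | -39}, a switch {a | b} with numbers a > b.
Its thermograph has left wall a - t and right wall b + t, which meet at t = (a - b)/2, where both equal (a + b)/2. So the mast (mean value) is at (a + b)/2.
Mean = (-1 + (-39))/2 = -40/2 = -20

-20


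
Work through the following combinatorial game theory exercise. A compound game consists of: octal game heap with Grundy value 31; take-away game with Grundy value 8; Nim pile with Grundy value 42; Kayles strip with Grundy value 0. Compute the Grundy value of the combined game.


By the Sprague-Grundy theorem, the Grundy value of a sum of games is the XOR of individual Grundy values.
octal game heap: Grundy value = 31. Running XOR: 0 XOR 31 = 31
take-away game: Grundy value = 8. Running XOR: 31 XOR 8 = 23
Nim pile: Grundy value = 42. Running XOR: 23 XOR 42 = 61
Kayles strip: Grundy value = 0. Running XOR: 61 XOR 0 = 61
The combined Grundy value is 61.

61


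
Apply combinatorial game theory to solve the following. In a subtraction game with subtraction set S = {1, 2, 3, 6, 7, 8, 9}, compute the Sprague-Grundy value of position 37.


The subtraction set is S = {1, 2, 3, 6, 7, 8, 9}.
G(k) = mex{ G(k - s) : s in S, s <= k }. We compute iteratively: G(0) = 0.
G(1) = mex({0}) = 1
G(2) = mex({0, 1}) = 2
G(3) = mex({0, 1, 2}) = 3
G(4) = mex({1, 2, 3}) = 0
G(5) = mex({0, 2, 3}) = 1
G(6) = mex({0, 1, 3}) = 2
G(7) = mex({0, 1, 2}) = 3
G(8) = mex({0, 1, 2, 3}) = 4
G(9) = mex({0, 1, 2, 3, 4}) = 5
G(10) = mex({0, 1, 2, 3, 4, 5}) = 6
G(11) = mex({0, 1, 2, 3, 4, 5, 6}) = 7
G(12) = mex({0, 1, 2, 3, 5, 6, 7}) = 4
G(13) = mex({0, 1, 2, 3, 4, 6, 7}) = 5
G(14) = mex({1, 2, 3, 4, 5, 7}) = 0
G(15) = mex({0, 2, 3, 4, 5}) = 1
G(16) = mex({0, 1, 3, 4, 5, 6}) = 2
G(17) = mex({0, 1, 2, 4, 5, 6, 7}) = 3
G(18) = mex({1, 2, 3, 4, 5, 6, 7}) = 0
G(19) = mex({0, 2, 3, 4, 5, 6, 7}) = 1
G(20) = mex({0, 1, 3, 4, 5, 7}) = 2
G(21) = mex({0, 1, 2, 4, 5}) = 3
G(22) = mex({0, 1, 2, 3, 5}) = 4
Observe that G(14)..G(22) = 0, 1, 2, 3, 0, 1, 2, 3, 4 repeats G(0)..G(8) = 0, 1, 2, 3, 0, 1, 2, 3, 4.
For k >= max(S) = 9, G(k) is determined by the previous 9 values G(k-9)..G(k-1); a window of 9 consecutive values has recurred shifted by 14, so by induction G(k + 14) = G(k) for all k >= 0: the sequence is periodic from the start with period 14.
One period: G(0..13) = 0, 1, 2, 3, 0, 1, 2, 3, 4, 5, 6, 7, 4, 5.
37 mod 14 = 9, so G(37) = G(9) = 5.

5


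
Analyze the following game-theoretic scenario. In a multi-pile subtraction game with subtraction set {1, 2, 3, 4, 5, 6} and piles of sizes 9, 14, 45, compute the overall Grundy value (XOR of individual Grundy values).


Subtraction set: {1, 2, 3, 4, 5, 6}
For this subtraction set, G(n) = n mod 7 (period = max + 1 = 7).
Pile 1 (size 9): G(9) = 9 mod 7 = 2
Pile 2 (size 14): G(14) = 14 mod 7 = 0
Pile 3 (size 45): G(45) = 45 mod 7 = 3
Total Grundy value = XOR of all: 2 XOR 0 XOR 3 = 1

1


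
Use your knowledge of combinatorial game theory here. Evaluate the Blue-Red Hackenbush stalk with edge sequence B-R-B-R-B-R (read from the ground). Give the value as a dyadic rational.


Edges (from ground): B-R-B-R-B-R
By Berlekamp's sign-expansion rule, a Blue-Red Hackenbush stalk has the value of the surreal number whose sign sequence is the edge sequence with B -> + and R -> -.
Sign sequence: +-+-+-
Trace the sign expansion in the surreal number tree, starting from 0:
Edge 1: B (sign +) -> bounds (0, +inf), value = 1
Edge 2: R (sign -) -> bounds (0, 1), value = 1/2
Edge 3: B (sign +) -> bounds (1/2, 1), value = 3/4
Edge 4: R (sign -) -> bounds (1/2, 3/4), value = 5/8
Edge 5: B (sign +) -> bounds (5/8, 3/4), value = 11/16
Edge 6: R (sign -) -> bounds (5/8, 11/16), value = 21/32
Game value = 21/32

21/32


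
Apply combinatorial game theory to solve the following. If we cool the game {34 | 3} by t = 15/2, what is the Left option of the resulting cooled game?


Original game: {34 | 3} (a switch {a | b} with a > b).
Cooling by t (for t below the temperature (a - b)/2 = 31/2) taxes each move by t: {a | b} cooled by t is {a - t | b + t}.
Cooling amount: t = 15/2
Cooled Left option: 34 - 15/2 = 53/2
Cooled Right option: 3 + 15/2 = 21/2
Cooled game: {53/2 | 21/2}
Left option = 53/2

53/2


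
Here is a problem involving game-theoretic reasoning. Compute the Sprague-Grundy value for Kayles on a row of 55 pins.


Kayles: a move removes 1 or 2 adjacent pins from a contiguous row.
Removing pins from a row of k leaves two independent rows (a, b) with a + b = k - 1 (one pin) or a + b = k - 2 (two pins); an end removal gives a = 0.
By Sprague-Grundy, G(k) = mex{ G(a) XOR G(b) } over all these splits. G(0) = 0.
G(1): splits (0,0):0^0=0 -> mex({0}) = 1
G(2): splits (0,1):0^1=1 (0,0):0^0=0 -> mex({0, 1}) = 2
G(3): splits (0,2):0^2=2 (1,1):1^1=0 (0,1):0^1=1 -> mex({0, 1, 2}) = 3
G(4): splits (0,3):0^3=3 (1,2):1^2=3 (0,2):0^2=2 (1,1):1^1=0 -> mex({0, 2, 3}) = 1
G(5): splits (0,4):0^1=1 (1,3):1^3=2 (2,2):2^2=0 (0,3):0^3=3 (1,2):1^2=3 -> mex({0, 1, 2, 3}) = 4
G(6) = mex({0, 1, 2, 4}) = 3
G(7) = mex({0, 1, 3, 4, 5}) = 2
G(8) = mex({0, 2, 3, 5, 6}) = 1
G(9) = mex({0, 1, 2, 3, 6, 7}) = 4
G(10) = mex({0, 1, 3, 4, 5, 7}) = 2
G(11) = mex({0, 1, 2, 3, 4, 5}) = 6
G(12) = mex({0, 1, 2, 3, 5, 6, 7}) = 4
G(13) = mex({0, 2, 3, 4, 6, 7}) = 1
G(14) = mex({0, 1, 4, 5, 6, 7}) = 2
G(15) = mex({0, 1, 2, 3, 4, 5, 6}) = 7
G(16) = mex({0, 2, 3, 5, 6, 7}) = 1
G(17) = mex({0, 1, 2, 3, 5, 6, 7}) = 4
G(18) = mex({0, 1, 2, 4, 5, 6}) = 3
G(19) = mex({0, 1, 3, 4, 5, 7}) = 2
G(20) = mex({0, 2, 3, 4, 5, 6, 7}) = 1
G(21) = mex({0, 1, 2, 3, 5, 6, 7}) = 4
G(22) = mex({0, 1, 2, 3, 4, 5, 7}) = 6
G(23) = mex({0, 1, 2, 3, 4, 5, 6}) = 7
G(24) = mex({0, 1, 2, 3, 5, 6, 7}) = 4
G(25) = mex({0, 2, 3, 4, 6, 7}) = 1
G(26) = mex({0, 1, 3, 4, 5, 6, 7}) = 2
G(27) = mex({0, 1, 2, 3, 4, 5, 6, 7}) = 8
G(28) = mex({0, 1, 2, 3, 4, 6, 7, 8}) = 5
G(29) = mex({0, 1, 2, 3, 5, 6, 7, 8, 9}) = 4
G(30) = mex({0, 1, 2, 3, 4, 5, 6, 9, 10}) = 7
G(31) = mex({0, 1, 3, 4, 5, 7, 10, 11}) = 2
G(32) = mex({0, 2, 3, 4, 5, 6, 7, 9, 11}) = 1
G(33) = mex({0, 1, 2, 3, 4, 5, 6, 7, 9, 12}) = 8
G(34) = mex({0, 1, 2, 3, 4, 5, 7, 8, 11, 12}) = 6
G(35) = mex({0, 1, 2, 3, 4, 5, 6, 8, 9, 10, 11}) = 7
G(36) = mex({0, 1, 2, 3, 5, 6, 7, 9, 10}) = 4
G(37) = mex({0, 2, 3, 4, 6, 7, 9, 10, 11, 12}) = 1
G(38) = mex({0, 1, 3, 4, 5, 6, 7, 9, 10, 11, 12}) = 2
G(39) = mex({0, 1, 2, 4, 5, 6, 7, 9, 10, 12, 14}) = 3
G(40) = mex({0, 2, 3, 4, 6, 7, 11, 12, 14}) = 1
G(41) = mex({0, 1, 2, 3, 5, 6, 7, 9, 10, 11, 12}) = 4
G(42) = mex({0, 1, 2, 3, 4, 5, 6, 9, 10}) = 7
G(43) = mex({0, 1, 3, 4, 5, 7, 9, 10, 12, 15}) = 2
G(44) = mex({0, 2, 3, 4, 5, 6, 7, 9, 10, 12, 15}) = 1
G(45) = mex({0, 1, 2, 3, 4, 5, 6, 7, 9, 10, 12, 14}) = 8
G(46) = mex({0, 1, 3, 4, 5, 7, 8, 11, 12, 14}) = 2
G(47) = mex({0, 1, 2, 3, 4, 5, 6, 8, 9, 10, 11, 12}) = 7
G(48) = mex({0, 1, 2, 3, 5, 6, 7, 9, 10}) = 4
G(49) = mex({0, 2, 3, 4, 6, 7, 9, 10, 11, 12, 15}) = 1
G(50) = mex({0, 1, 4, 5, 6, 7, 9, 11, 12, 14, 15}) = 2
G(51) = mex({0, 1, 2, 3, 4, 5, 6, 7, 9, 12, 14, 15}) = 8
G(52) = mex({0, 2, 3, 4, 5, 6, 7, 8, 11, 12, 15}) = 1
G(53) = mex({0, 1, 2, 3, 5, 6, 7, 8, 9, 10, 11, 12}) = 4
G(54) = mex({0, 1, 2, 3, 4, 5, 6, 9, 10}) = 7
G(55) = mex({0, 1, 3, 4, 5, 7, 9, 10, 11, 12}) = 2
Therefore G(55) = 2.

2


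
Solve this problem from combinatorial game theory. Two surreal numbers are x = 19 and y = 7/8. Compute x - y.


x = 19, y = 7/8
Converting to common denominator: 8
x = 152/8, y = 7/8
x - y = 19 - 7/8 = 145/8

145/8


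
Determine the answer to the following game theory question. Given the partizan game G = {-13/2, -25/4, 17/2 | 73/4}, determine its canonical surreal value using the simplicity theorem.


Left options: {-13/2, -25/4, 17/2}, max = 17/2
Right options: {73/4}, min = 73/4
All options are numbers and max(Left) < min(Right), so by the simplicity theorem the value is the simplest (earliest-born) number strictly between 17/2 and 73/4.
Integers 9 through 18 all lie strictly between 17/2 and 73/4.
Among integers, the simplest (lowest birthday = smallest |n|; 0 is born on day 0, +-n on day n) is 9.
No non-integer in the interval can be simpler: if x is a non-integer in the interval, then floor(x) or ceil(x) also lies in the interval (the interval contains an integer), and both are proper prefixes of x's sign expansion, i.e. born earlier. So the game value is 9.
Game value = 9

9


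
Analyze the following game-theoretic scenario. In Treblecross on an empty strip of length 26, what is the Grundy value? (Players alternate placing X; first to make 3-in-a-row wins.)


Treblecross: place X on empty cells; 3-in-a-row wins.
Playing within two cells of an existing X lets the opponent win at once, so sensible play treats the cells i-2..i+2 around each X as dead. The player left with no safe cell loses, so this is a normal-play take-away game on strips of safe cells.
Placing X at cell i (0-indexed) of a strip of k safe cells leaves independent strips of sizes max(0, i-2) and max(0, k-i-3). Hence G(k) = mex{ G(max(0,i-2)) XOR G(max(0,k-i-3)) : 0 <= i < k }, with G(0) = 0.
G(1): splits (0,0):0^0=0 -> mex({0}) = 1
G(2): splits (0,0):0^0=0 -> mex({0}) = 1
G(3): splits (0,0):0^0=0 -> mex({0}) = 1
G(4): splits (0,1):0^1=1 (0,0):0^0=0 -> mex({0, 1}) = 2
G(5): splits (0,2):0^1=1 (0,1):0^1=1 (0,0):0^0=0 -> mex({0, 1}) = 2
G(6) = mex({1}) = 0
G(7) = mex({0, 1, 2}) = 3
G(8) = mex({0, 1, 2}) = 3
G(9) = mex({0, 2}) = 1
G(10) = mex({0, 2, 3}) = 1
G(11) = mex({0, 3}) = 1
G(12) = mex({1, 3}) = 0
G(13) = mex({0, 1, 2, 3}) = 4
G(14) = mex({0, 1, 2}) = 3
G(15) = mex({0, 1, 2}) = 3
G(16) = mex({0, 1, 2, 4}) = 3
G(17) = mex({0, 1, 3, 4}) = 2
G(18) = mex({0, 1, 3, 4}) = 2
G(19) = mex({0, 1, 3, 5}) = 2
G(20) = mex({0, 1, 2, 3, 5}) = 4
G(21) = mex({0, 1, 2, 3, 5}) = 4
G(22) = mex({1, 2, 6}) = 0
G(23) = mex({0, 1, 2, 3, 4, 6}) = 5
G(24) = mex({0, 1, 2, 3, 4}) = 5
G(25) = mex({0, 1, 3, 4, 7}) = 2
G(26) = mex({0, 1, 3, 4, 5, 7}) = 2
Therefore G(26) = 2.

2


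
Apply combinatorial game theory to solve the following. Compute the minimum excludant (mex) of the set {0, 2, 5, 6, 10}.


Set = {0, 2, 5, 6, 10}
0 is in the set.
1 is NOT in the set. This is the mex.
mex = 1

1


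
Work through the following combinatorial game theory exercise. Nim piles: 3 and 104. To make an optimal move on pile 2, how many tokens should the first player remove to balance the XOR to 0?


Piles: 3 and 104
Current XOR: 3 XOR 104 = 107 (non-zero, so this is an N-position).
To make the XOR zero, we need to find a move that balances the piles.
For pile 2 (size 104): target = 104 XOR 107 = 3
We reduce pile 2 from 104 to 3.
Tokens removed: 104 - 3 = 101
Verification: 3 XOR 3 = 0

101


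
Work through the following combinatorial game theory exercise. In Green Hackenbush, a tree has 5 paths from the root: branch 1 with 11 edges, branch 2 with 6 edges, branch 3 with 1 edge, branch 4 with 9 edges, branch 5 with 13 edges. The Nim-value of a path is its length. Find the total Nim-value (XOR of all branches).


The tree has 5 branches from the ground vertex.
In Green Hackenbush, the Nim-value of a simple path of length k is k.
Branch 1: length 11, Nim-value = 11
Branch 2: length 6, Nim-value = 6
Branch 3: length 1, Nim-value = 1
Branch 4: length 9, Nim-value = 9
Branch 5: length 13, Nim-value = 13
Total Nim-value = XOR of all branch values:
0 XOR 11 = 11
11 XOR 6 = 13
13 XOR 1 = 12
12 XOR 9 = 5
5 XOR 13 = 8
Nim-value of the tree = 8

8


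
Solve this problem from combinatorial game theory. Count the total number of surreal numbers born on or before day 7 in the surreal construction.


Day 0: {|} = 0 is born. Count = 1.
Day n: the number of surreal numbers born by day n is 2^(n+1) - 1.
By day 0: 2^1 - 1 = 1
By day 1: 2^2 - 1 = 3
By day 2: 2^3 - 1 = 7
By day 3: 2^4 - 1 = 15
By day 4: 2^5 - 1 = 31
By day 5: 2^6 - 1 = 63
By day 6: 2^7 - 1 = 127
By day 7: 2^8 - 1 = 255
By day 7: 255 surreal numbers.

255


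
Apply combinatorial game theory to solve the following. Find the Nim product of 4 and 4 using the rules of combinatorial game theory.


Nim multiplication is bilinear over XOR: (u XOR v) * w = (u*w) XOR (v*w).
So we split each operand into its bit components and XOR the pairwise Nim products.
4 = 4 (as XOR of powers of 2).
4 = 4 (as XOR of powers of 2).
Using the standard Nim-product table on single bits:
  2*2 = 3,   2*4 = 8,   2*8 = 12,
  4*4 = 6,   4*8 = 11,  8*8 = 13,
and  1*x = x (identity), k*l = l*k (commutative).
Pairwise Nim products:
  4 * 4 = 6
XOR them: 6 = 6.
Result: 4 * 4 = 6 (in Nim).

6


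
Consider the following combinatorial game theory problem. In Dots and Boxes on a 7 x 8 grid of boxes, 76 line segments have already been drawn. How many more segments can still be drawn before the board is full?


Grid: 7 x 8 boxes, i.e. 8 rows and 9 columns of dots.
Horizontal edges: (rows + 1) * cols = 8 * 8 = 64
Vertical edges: rows * (cols + 1) = 7 * 9 = 63
Total edges: 64 + 63 = 127
Edges drawn: 76
Remaining: 127 - 76 = 51

51


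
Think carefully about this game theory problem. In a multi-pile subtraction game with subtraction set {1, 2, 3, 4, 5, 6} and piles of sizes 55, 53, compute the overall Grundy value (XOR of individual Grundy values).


Subtraction set: {1, 2, 3, 4, 5, 6}
For this subtraction set, G(n) = n mod 7 (period = max + 1 = 7).
Pile 1 (size 55): G(55) = 55 mod 7 = 6
Pile 2 (size 53): G(53) = 53 mod 7 = 4
Total Grundy value = XOR of all: 6 XOR 4 = 2

2


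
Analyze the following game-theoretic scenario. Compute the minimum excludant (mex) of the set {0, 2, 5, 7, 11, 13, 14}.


Set = {0, 2, 5, 7, 11, 13, 14}
0 is in the set.
1 is NOT in the set. This is the mex.
mex = 1

1


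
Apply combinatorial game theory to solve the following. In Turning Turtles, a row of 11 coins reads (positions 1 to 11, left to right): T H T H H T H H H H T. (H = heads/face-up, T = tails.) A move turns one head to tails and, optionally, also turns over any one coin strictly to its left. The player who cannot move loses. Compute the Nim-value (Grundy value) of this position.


Coins: T H T H H T H H H H T
Key fact: a single head at position k behaves exactly like a Nim heap of size k (turning it to T and optionally flipping a coin at j < k corresponds to moving the heap from k to j, or to 0), and heads combine as a disjunctive sum (two heads at the same place would cancel, matching j XOR j = 0). So the Nim-value is the XOR of the 1-indexed positions of the heads.
Face-up positions (1-indexed): [2, 4, 5, 7, 8, 9, 10]
XOR 0 with 2: 0 XOR 2 = 2
XOR 2 with 4: 2 XOR 4 = 6
XOR 6 with 5: 6 XOR 5 = 3
XOR 3 with 7: 3 XOR 7 = 4
XOR 4 with 8: 4 XOR 8 = 12
XOR 12 with 9: 12 XOR 9 = 5
XOR 5 with 10: 5 XOR 10 = 15
Nim-value = 15

15


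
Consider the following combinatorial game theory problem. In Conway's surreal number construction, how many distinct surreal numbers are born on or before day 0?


Day 0: {|} = 0 is born. Count = 1.
Day n: the number of surreal numbers born by day n is 2^(n+1) - 1.
By day 0: 2^1 - 1 = 1
By day 0: 1 surreal numbers.

1


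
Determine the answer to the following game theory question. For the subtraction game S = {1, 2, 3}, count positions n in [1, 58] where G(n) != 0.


Subtraction set S = {1, 2, 3}, so G(n) = n mod 4.
G(n) = 0 when n is a multiple of 4.
Multiples of 4 in [1, 58]: 14
N-positions (nonzero Grundy) = 58 - 14 = 44

44


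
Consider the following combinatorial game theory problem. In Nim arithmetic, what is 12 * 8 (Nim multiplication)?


Nim multiplication is bilinear over XOR: (u XOR v) * w = (u*w) XOR (v*w).
So we split each operand into its bit components and XOR the pairwise Nim products.
12 = 4 + 8 (as XOR of powers of 2).
8 = 8 (as XOR of powers of 2).
Using the standard Nim-product table on single bits:
  2*2 = 3,   2*4 = 8,   2*8 = 12,
  4*4 = 6,   4*8 = 11,  8*8 = 13,
and  1*x = x (identity), k*l = l*k (commutative).
Pairwise Nim products:
  4 * 8 = 11
  8 * 8 = 13
XOR them: 11 XOR 13 = 6.
Result: 12 * 8 = 6 (in Nim).

6


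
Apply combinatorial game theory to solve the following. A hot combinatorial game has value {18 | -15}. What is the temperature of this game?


The game is {18 | -15}, a switch {a | b} with numbers a > b.
Cooling {a | b} by t gives {a - t | b + t}, which stops being hot when a - t = b + t, i.e. at t = (a - b)/2. So the temperature of a switch is (a - b)/2.
Temperature = (Left option - Right option) / 2
= (18 - (-15)) / 2
= 33 / 2
= 33/2

33/2


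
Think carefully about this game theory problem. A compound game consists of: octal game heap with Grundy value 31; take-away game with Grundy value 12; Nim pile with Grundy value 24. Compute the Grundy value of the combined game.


By the Sprague-Grundy theorem, the Grundy value of a sum of games is the XOR of individual Grundy values.
octal game heap: Grundy value = 31. Running XOR: 0 XOR 31 = 31
take-away game: Grundy value = 12. Running XOR: 31 XOR 12 = 19
Nim pile: Grundy value = 24. Running XOR: 19 XOR 24 = 11
The combined Grundy value is 11.

11


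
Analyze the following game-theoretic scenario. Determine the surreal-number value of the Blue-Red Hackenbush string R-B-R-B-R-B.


Edges (from ground): R-B-R-B-R-B
By Berlekamp's sign-expansion rule, a Blue-Red Hackenbush stalk has the value of the surreal number whose sign sequence is the edge sequence with B -> + and R -> -.
Sign sequence: -+-+-+
Trace the sign expansion in the surreal number tree, starting from 0:
Edge 1: R (sign -) -> bounds (-inf, 0), value = -1
Edge 2: B (sign +) -> bounds (-1, 0), value = -1/2
Edge 3: R (sign -) -> bounds (-1, -1/2), value = -3/4
Edge 4: B (sign +) -> bounds (-3/4, -1/2), value = -5/8
Edge 5: R (sign -) -> bounds (-3/4, -5/8), value = -11/16
Edge 6: B (sign +) -> bounds (-11/16, -5/8), value = -21/32
Game value = -21/32

-21/32


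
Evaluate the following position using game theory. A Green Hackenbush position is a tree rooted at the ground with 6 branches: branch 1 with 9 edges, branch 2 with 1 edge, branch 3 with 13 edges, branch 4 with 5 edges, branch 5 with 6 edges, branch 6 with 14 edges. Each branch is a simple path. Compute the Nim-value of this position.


The tree has 6 branches from the ground vertex.
In Green Hackenbush, the Nim-value of a simple path of length k is k.
Branch 1: length 9, Nim-value = 9
Branch 2: length 1, Nim-value = 1
Branch 3: length 13, Nim-value = 13
Branch 4: length 5, Nim-value = 5
Branch 5: length 6, Nim-value = 6
Branch 6: length 14, Nim-value = 14
Total Nim-value = XOR of all branch values:
0 XOR 9 = 9
9 XOR 1 = 8
8 XOR 13 = 5
5 XOR 5 = 0
0 XOR 6 = 6
6 XOR 14 = 8
Nim-value of the tree = 8

8


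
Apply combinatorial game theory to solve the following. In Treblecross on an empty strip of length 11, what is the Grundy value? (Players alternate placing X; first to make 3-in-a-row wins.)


Treblecross: place X on empty cells; 3-in-a-row wins.
Playing within two cells of an existing X lets the opponent win at once, so sensible play treats the cells i-2..i+2 around each X as dead. The player left with no safe cell loses, so this is a normal-play take-away game on strips of safe cells.
Placing X at cell i (0-indexed) of a strip of k safe cells leaves independent strips of sizes max(0, i-2) and max(0, k-i-3). Hence G(k) = mex{ G(max(0,i-2)) XOR G(max(0,k-i-3)) : 0 <= i < k }, with G(0) = 0.
G(1): splits (0,0):0^0=0 -> mex({0}) = 1
G(2): splits (0,0):0^0=0 -> mex({0}) = 1
G(3): splits (0,0):0^0=0 -> mex({0}) = 1
G(4): splits (0,1):0^1=1 (0,0):0^0=0 -> mex({0, 1}) = 2
G(5): splits (0,2):0^1=1 (0,1):0^1=1 (0,0):0^0=0 -> mex({0, 1}) = 2
G(6) = mex({1}) = 0
G(7) = mex({0, 1, 2}) = 3
G(8) = mex({0, 1, 2}) = 3
G(9) = mex({0, 2}) = 1
G(10) = mex({0, 2, 3}) = 1
G(11) = mex({0, 3}) = 1
Therefore G(11) = 1.

1


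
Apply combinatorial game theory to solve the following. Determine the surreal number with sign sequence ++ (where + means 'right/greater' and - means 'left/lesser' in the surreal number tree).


Sign expansion: ++
Rule: track bounds (lo, hi), initially (-inf, +inf). On '+', the current value becomes lo and we move to the simplest number in (value, hi): value + 1 if hi = +inf, otherwise the midpoint (value + hi)/2. On '-', the current value becomes hi and we move to value - 1 if lo = -inf, otherwise the midpoint (lo + value)/2.
Start at 0.
Step 1: sign = +, move right. Bounds: (0, +inf). Value = 1
Step 2: sign = +, move right. Bounds: (1, +inf). Value = 2
The surreal number with sign expansion ++ is 2.

2


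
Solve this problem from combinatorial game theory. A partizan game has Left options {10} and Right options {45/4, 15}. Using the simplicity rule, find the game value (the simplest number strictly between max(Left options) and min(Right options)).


Left options: {10}, max = 10
Right options: {45/4, 15}, min = 45/4
All options are numbers and max(Left) < min(Right), so by the simplicity theorem the value is the simplest (earliest-born) number strictly between 10 and 45/4.
The only integer strictly between 10 and 45/4 is 11.
No non-integer in the interval can be simpler: if x is a non-integer in the interval, then floor(x) or ceil(x) also lies in the interval (the interval contains an integer), and both are proper prefixes of x's sign expansion, i.e. born earlier. So the game value is 11.
Game value = 11

11


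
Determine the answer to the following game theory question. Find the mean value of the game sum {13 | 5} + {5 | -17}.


G1 = {13 | 5}, G2 = {5 | -17}
Each is a switch {a | b} with numbers a > b; its mean value is (a + b)/2, and mean value is additive over game sums: m(G1 + G2) = m(G1) + m(G2).
Mean of G1 = (13 + (5))/2 = 18/2 = 9
Mean of G2 = (5 + (-17))/2 = -12/2 = -6
Mean of G1 + G2 = 9 + -6 = 3

3


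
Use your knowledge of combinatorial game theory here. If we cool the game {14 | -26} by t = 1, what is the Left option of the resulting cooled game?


Original game: {14 | -26} (a switch {a | b} with a > b).
Cooling by t (for t below the temperature (a - b)/2 = 20) taxes each move by t: {a | b} cooled by t is {a - t | b + t}.
Cooling amount: t = 1
Cooled Left option: 14 - 1 = 13
Cooled Right option: -26 + 1 = -25
Cooled game: {13 | -25}
Left option = 13

13


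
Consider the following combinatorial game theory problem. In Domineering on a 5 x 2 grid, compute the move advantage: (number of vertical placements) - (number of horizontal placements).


Board is 5 x 2 (rows x cols).
Left (vertical) placements: (rows-1) * cols = 4 * 2 = 8
Right (horizontal) placements: rows * (cols-1) = 5 * 1 = 5
Advantage = Left - Right = 8 - 5 = 3

3


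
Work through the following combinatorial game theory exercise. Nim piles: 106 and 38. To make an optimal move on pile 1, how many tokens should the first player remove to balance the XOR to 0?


Piles: 106 and 38
Current XOR: 106 XOR 38 = 76 (non-zero, so this is an N-position).
To make the XOR zero, we need to find a move that balances the piles.
For pile 1 (size 106): target = 106 XOR 76 = 38
We reduce pile 1 from 106 to 38.
Tokens removed: 106 - 38 = 68
Verification: 38 XOR 38 = 0

68


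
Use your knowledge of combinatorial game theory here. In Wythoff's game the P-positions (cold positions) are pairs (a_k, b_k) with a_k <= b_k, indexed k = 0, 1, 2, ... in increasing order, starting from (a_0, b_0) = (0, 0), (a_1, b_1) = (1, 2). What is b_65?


By Wythoff's theorem, a_k = floor(k * phi) and b_k = floor(k * phi^2) = a_k + k, where phi = (1 + sqrt(5))/2 is the golden ratio.
phi = (1 + sqrt(5))/2 = 1.618034
phi^2 = phi + 1 = 2.618034
k = 65
k * phi^2 = 65 * 2.618034 = 170.172209
b_65 = floor(k * phi^2) = 170 (check: a_65 + k = 105 + 65 = 170)

170


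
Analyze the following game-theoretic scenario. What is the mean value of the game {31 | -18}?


Game = {31 | -18}, a switch {a | b} with numbers a > b.
Its thermograph has left wall a - t and right wall b + t, which meet at t = (a - b)/2, where both equal (a + b)/2. So the mast (mean value) is at (a + b)/2.
Mean = (31 + (-18))/2 = 13/2 = 13/2

13/2


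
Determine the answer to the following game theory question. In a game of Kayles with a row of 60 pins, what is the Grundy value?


Kayles: a move removes 1 or 2 adjacent pins from a contiguous row.
Removing pins from a row of k leaves two independent rows (a, b) with a + b = k - 1 (one pin) or a + b = k - 2 (two pins); an end removal gives a = 0.
By Sprague-Grundy, G(k) = mex{ G(a) XOR G(b) } over all these splits. G(0) = 0.
G(1): splits (0,0):0^0=0 -> mex({0}) = 1
G(2): splits (0,1):0^1=1 (0,0):0^0=0 -> mex({0, 1}) = 2
G(3): splits (0,2):0^2=2 (1,1):1^1=0 (0,1):0^1=1 -> mex({0, 1, 2}) = 3
G(4): splits (0,3):0^3=3 (1,2):1^2=3 (0,2):0^2=2 (1,1):1^1=0 -> mex({0, 2, 3}) = 1
G(5): splits (0,4):0^1=1 (1,3):1^3=2 (2,2):2^2=0 (0,3):0^3=3 (1,2):1^2=3 -> mex({0, 1, 2, 3}) = 4
G(6) = mex({0, 1, 2, 4}) = 3
G(7) = mex({0, 1, 3, 4, 5}) = 2
G(8) = mex({0, 2, 3, 5, 6}) = 1
G(9) = mex({0, 1, 2, 3, 6, 7}) = 4
G(10) = mex({0, 1, 3, 4, 5, 7}) = 2
G(11) = mex({0, 1, 2, 3, 4, 5}) = 6
G(12) = mex({0, 1, 2, 3, 5, 6, 7}) = 4
G(13) = mex({0, 2, 3, 4, 6, 7}) = 1
G(14) = mex({0, 1, 4, 5, 6, 7}) = 2
G(15) = mex({0, 1, 2, 3, 4, 5, 6}) = 7
G(16) = mex({0, 2, 3, 5, 6, 7}) = 1
G(17) = mex({0, 1, 2, 3, 5, 6, 7}) = 4
G(18) = mex({0, 1, 2, 4, 5, 6}) = 3
G(19) = mex({0, 1, 3, 4, 5, 7}) = 2
G(20) = mex({0, 2, 3, 4, 5, 6, 7}) = 1
G(21) = mex({0, 1, 2, 3, 5, 6, 7}) = 4
G(22) = mex({0, 1, 2, 3, 4, 5, 7}) = 6
G(23) = mex({0, 1, 2, 3, 4, 5, 6}) = 7
G(24) = mex({0, 1, 2, 3, 5, 6, 7}) = 4
G(25) = mex({0, 2, 3, 4, 6, 7}) = 1
G(26) = mex({0, 1, 3, 4, 5, 6, 7}) = 2
G(27) = mex({0, 1, 2, 3, 4, 5, 6, 7}) = 8
G(28) = mex({0, 1, 2, 3, 4, 6, 7, 8}) = 5
G(29) = mex({0, 1, 2, 3, 5, 6, 7, 8, 9}) = 4
G(30) = mex({0, 1, 2, 3, 4, 5, 6, 9, 10}) = 7
G(31) = mex({0, 1, 3, 4, 5, 7, 10, 11}) = 2
G(32) = mex({0, 2, 3, 4, 5, 6, 7, 9, 11}) = 1
G(33) = mex({0, 1, 2, 3, 4, 5, 6, 7, 9, 12}) = 8
G(34) = mex({0, 1, 2, 3, 4, 5, 7, 8, 11, 12}) = 6
G(35) = mex({0, 1, 2, 3, 4, 5, 6, 8, 9, 10, 11}) = 7
G(36) = mex({0, 1, 2, 3, 5, 6, 7, 9, 10}) = 4
G(37) = mex({0, 2, 3, 4, 6, 7, 9, 10, 11, 12}) = 1
G(38) = mex({0, 1, 3, 4, 5, 6, 7, 9, 10, 11, 12}) = 2
G(39) = mex({0, 1, 2, 4, 5, 6, 7, 9, 10, 12, 14}) = 3
G(40) = mex({0, 2, 3, 4, 6, 7, 11, 12, 14}) = 1
G(41) = mex({0, 1, 2, 3, 5, 6, 7, 9, 10, 11, 12}) = 4
G(42) = mex({0, 1, 2, 3, 4, 5, 6, 9, 10}) = 7
G(43) = mex({0, 1, 3, 4, 5, 7, 9, 10, 12, 15}) = 2
G(44) = mex({0, 2, 3, 4, 5, 6, 7, 9, 10, 12, 15}) = 1
G(45) = mex({0, 1, 2, 3, 4, 5, 6, 7, 9, 10, 12, 14}) = 8
G(46) = mex({0, 1, 3, 4, 5, 7, 8, 11, 12, 14}) = 2
G(47) = mex({0, 1, 2, 3, 4, 5, 6, 8, 9, 10, 11, 12}) = 7
G(48) = mex({0, 1, 2, 3, 5, 6, 7, 9, 10}) = 4
G(49) = mex({0, 2, 3, 4, 6, 7, 9, 10, 11, 12, 15}) = 1
G(50) = mex({0, 1, 4, 5, 6, 7, 9, 11, 12, 14, 15}) = 2
G(51) = mex({0, 1, 2, 3, 4, 5, 6, 7, 9, 12, 14, 15}) = 8
G(52) = mex({0, 2, 3, 4, 5, 6, 7, 8, 11, 12, 15}) = 1
G(53) = mex({0, 1, 2, 3, 5, 6, 7, 8, 9, 10, 11, 12}) = 4
G(54) = mex({0, 1, 2, 3, 4, 5, 6, 9, 10}) = 7
G(55) = mex({0, 1, 3, 4, 5, 7, 9, 10, 11, 12}) = 2
G(56) = mex({0, 2, 3, 4, 5, 6, 7, 9, 10, 11, 12, 13, 14}) = 1
G(57) = mex({0, 1, 2, 3, 5, 6, 7, 9, 10, 12, 13, 14, 15}) = 4
G(58) = mex({0, 1, 3, 4, 5, 7, 11, 12, 14, 15}) = 2
G(59) = mex({0, 1, 2, 3, 4, 5, 6, 9, 10, 11, 12, 15}) = 7
G(60) = mex({0, 1, 2, 3, 5, 6, 7, 9, 10}) = 4
Therefore G(60) = 4.

4


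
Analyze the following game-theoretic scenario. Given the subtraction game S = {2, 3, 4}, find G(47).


The subtraction set is S = {2, 3, 4}.
G(k) = mex{ G(k - s) : s in S, s <= k }. We compute iteratively: G(0) = 0.
G(1) = mex({}) = 0
G(2) = mex({0}) = 1
G(3) = mex({0}) = 1
G(4) = mex({0, 1}) = 2
G(5) = mex({0, 1}) = 2
G(6) = mex({1, 2}) = 0
G(7) = mex({1, 2}) = 0
G(8) = mex({0, 2}) = 1
G(9) = mex({0, 2}) = 1
Observe that G(6)..G(9) = 0, 0, 1, 1 repeats G(0)..G(3) = 0, 0, 1, 1.
For k >= max(S) = 4, G(k) is determined by the previous 4 values G(k-4)..G(k-1); a window of 4 consecutive values has recurred shifted by 6, so by induction G(k + 6) = G(k) for all k >= 0: the sequence is periodic from the start with period 6.
One period: G(0..5) = 0, 0, 1, 1, 2, 2.
47 mod 6 = 5, so G(47) = G(5) = 2.

2


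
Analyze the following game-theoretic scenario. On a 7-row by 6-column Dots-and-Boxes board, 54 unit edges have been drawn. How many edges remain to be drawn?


Grid: 7 x 6 boxes, i.e. 8 rows and 7 columns of dots.
Horizontal edges: (rows + 1) * cols = 8 * 6 = 48
Vertical edges: rows * (cols + 1) = 7 * 7 = 49
Total edges: 48 + 49 = 97
Edges drawn: 54
Remaining: 97 - 54 = 43

43


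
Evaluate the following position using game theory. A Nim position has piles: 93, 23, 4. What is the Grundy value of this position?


We need the XOR (exclusive or) of all pile sizes.
After XOR-ing pile 1 (size 93): 0 XOR 93 = 93
After XOR-ing pile 2 (size 23): 93 XOR 23 = 74
After XOR-ing pile 3 (size 4): 74 XOR 4 = 78
The Nim-value of this position is 78.

78


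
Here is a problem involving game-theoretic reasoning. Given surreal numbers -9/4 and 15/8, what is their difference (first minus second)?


x = -9/4, y = 15/8
Converting to common denominator: 8
x = -18/8, y = 15/8
x - y = -9/4 - 15/8 = -33/8

-33/8


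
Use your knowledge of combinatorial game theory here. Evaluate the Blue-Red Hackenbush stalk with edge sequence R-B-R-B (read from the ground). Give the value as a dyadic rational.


Edges (from ground): R-B-R-B
By Berlekamp's sign-expansion rule, a Blue-Red Hackenbush stalk has the value of the surreal number whose sign sequence is the edge sequence with B -> + and R -> -.
Sign sequence: -+-+
Trace the sign expansion in the surreal number tree, starting from 0:
Edge 1: R (sign -) -> bounds (-inf, 0), value = -1
Edge 2: B (sign +) -> bounds (-1, 0), value = -1/2
Edge 3: R (sign -) -> bounds (-1, -1/2), value = -3/4
Edge 4: B (sign +) -> bounds (-3/4, -1/2), value = -5/8
Game value = -5/8

-5/8


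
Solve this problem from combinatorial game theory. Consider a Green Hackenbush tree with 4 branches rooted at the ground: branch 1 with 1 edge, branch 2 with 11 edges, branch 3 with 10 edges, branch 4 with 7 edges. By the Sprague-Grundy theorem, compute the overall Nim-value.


The tree has 4 branches from the ground vertex.
In Green Hackenbush, the Nim-value of a simple path of length k is k.
Branch 1: length 1, Nim-value = 1
Branch 2: length 11, Nim-value = 11
Branch 3: length 10, Nim-value = 10
Branch 4: length 7, Nim-value = 7
Total Nim-value = XOR of all branch values:
0 XOR 1 = 1
1 XOR 11 = 10
10 XOR 10 = 0
0 XOR 7 = 7
Nim-value of the tree = 7

7


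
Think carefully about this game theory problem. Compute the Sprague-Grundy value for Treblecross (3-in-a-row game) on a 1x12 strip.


Treblecross: place X on empty cells; 3-in-a-row wins.
Playing within two cells of an existing X lets the opponent win at once, so sensible play treats the cells i-2..i+2 around each X as dead. The player left with no safe cell loses, so this is a normal-play take-away game on strips of safe cells.
Placing X at cell i (0-indexed) of a strip of k safe cells leaves independent strips of sizes max(0, i-2) and max(0, k-i-3). Hence G(k) = mex{ G(max(0,i-2)) XOR G(max(0,k-i-3)) : 0 <= i < k }, with G(0) = 0.
G(1): splits (0,0):0^0=0 -> mex({0}) = 1
G(2): splits (0,0):0^0=0 -> mex({0}) = 1
G(3): splits (0,0):0^0=0 -> mex({0}) = 1
G(4): splits (0,1):0^1=1 (0,0):0^0=0 -> mex({0, 1}) = 2
G(5): splits (0,2):0^1=1 (0,1):0^1=1 (0,0):0^0=0 -> mex({0, 1}) = 2
G(6) = mex({1}) = 0
G(7) = mex({0, 1, 2}) = 3
G(8) = mex({0, 1, 2}) = 3
G(9) = mex({0, 2}) = 1
G(10) = mex({0, 2, 3}) = 1
G(11) = mex({0, 3}) = 1
G(12) = mex({1, 3}) = 0
Therefore G(12) = 0.

0


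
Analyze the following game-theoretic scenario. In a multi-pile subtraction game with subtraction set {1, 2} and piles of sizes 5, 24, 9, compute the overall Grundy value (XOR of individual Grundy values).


Subtraction set: {1, 2}
For this subtraction set, G(n) = n mod 3 (period = max + 1 = 3).
Pile 1 (size 5): G(5) = 5 mod 3 = 2
Pile 2 (size 24): G(24) = 24 mod 3 = 0
Pile 3 (size 9): G(9) = 9 mod 3 = 0
Total Grundy value = XOR of all: 2 XOR 0 XOR 0 = 2

2


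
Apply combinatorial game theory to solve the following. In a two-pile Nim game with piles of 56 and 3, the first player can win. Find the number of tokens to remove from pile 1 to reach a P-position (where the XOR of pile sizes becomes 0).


Piles: 56 and 3
Current XOR: 56 XOR 3 = 59 (non-zero, so this is an N-position).
To make the XOR zero, we need to find a move that balances the piles.
For pile 1 (size 56): target = 56 XOR 59 = 3
We reduce pile 1 from 56 to 3.
Tokens removed: 56 - 3 = 53
Verification: 3 XOR 3 = 0

53


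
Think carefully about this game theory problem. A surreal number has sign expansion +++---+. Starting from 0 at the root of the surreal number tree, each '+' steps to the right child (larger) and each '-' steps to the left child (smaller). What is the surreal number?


Sign expansion: +++---+
Rule: track bounds (lo, hi), initially (-inf, +inf). On '+', the current value becomes lo and we move to the simplest number in (value, hi): value + 1 if hi = +inf, otherwise the midpoint (value + hi)/2. On '-', the current value becomes hi and we move to value - 1 if lo = -inf, otherwise the midpoint (lo + value)/2.
Start at 0.
Step 1: sign = +, move right. Bounds: (0, +inf). Value = 1
Step 2: sign = +, move right. Bounds: (1, +inf). Value = 2
Step 3: sign = +, move right. Bounds: (2, +inf). Value = 3
Step 4: sign = -, move left. Bounds: (2, 3). Value = 5/2
Step 5: sign = -, move left. Bounds: (2, 5/2). Value = 9/4
Step 6: sign = -, move left. Bounds: (2, 9/4). Value = 17/8
Step 7: sign = +, move right. Bounds: (17/8, 9/4). Value = 35/16
The surreal number with sign expansion +++---+ is 35/16.

35/16


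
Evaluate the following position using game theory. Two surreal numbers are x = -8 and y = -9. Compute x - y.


x = -8, y = -9
x - y = -8 - -9 = 1

1


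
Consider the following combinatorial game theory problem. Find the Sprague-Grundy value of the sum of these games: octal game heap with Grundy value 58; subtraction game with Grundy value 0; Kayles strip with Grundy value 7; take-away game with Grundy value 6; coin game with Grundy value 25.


By the Sprague-Grundy theorem, the Grundy value of a sum of games is the XOR of individual Grundy values.
octal game heap: Grundy value = 58. Running XOR: 0 XOR 58 = 58
subtraction game: Grundy value = 0. Running XOR: 58 XOR 0 = 58
Kayles strip: Grundy value = 7. Running XOR: 58 XOR 7 = 61
take-away game: Grundy value = 6. Running XOR: 61 XOR 6 = 59
coin game: Grundy value = 25. Running XOR: 59 XOR 25 = 34
The combined Grundy value is 34.

34


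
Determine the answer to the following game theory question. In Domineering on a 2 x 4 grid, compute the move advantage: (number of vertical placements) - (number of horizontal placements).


Board is 2 x 4 (rows x cols).
Left (vertical) placements: (rows-1) * cols = 1 * 4 = 4
Right (horizontal) placements: rows * (cols-1) = 2 * 3 = 6
Advantage = Left - Right = 4 - 6 = -2

-2


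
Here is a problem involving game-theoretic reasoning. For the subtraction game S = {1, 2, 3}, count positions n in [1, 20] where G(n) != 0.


Subtraction set S = {1, 2, 3}, so G(n) = n mod 4.
G(n) = 0 when n is a multiple of 4.
Multiples of 4 in [1, 20]: 5
N-positions (nonzero Grundy) = 20 - 5 = 15

15


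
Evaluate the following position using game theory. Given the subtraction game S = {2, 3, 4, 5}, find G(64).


The subtraction set is S = {2, 3, 4, 5}.
G(k) = mex{ G(k - s) : s in S, s <= k }. We compute iteratively: G(0) = 0.
G(1) = mex({}) = 0
G(2) = mex({0}) = 1
G(3) = mex({0}) = 1
G(4) = mex({0, 1}) = 2
G(5) = mex({0, 1}) = 2
G(6) = mex({0, 1, 2}) = 3
G(7) = mex({1, 2}) = 0
G(8) = mex({1, 2, 3}) = 0
G(9) = mex({0, 2, 3}) = 1
G(10) = mex({0, 2, 3}) = 1
G(11) = mex({0, 1, 3}) = 2
Observe that G(7)..G(11) = 0, 0, 1, 1, 2 repeats G(0)..G(4) = 0, 0, 1, 1, 2.
For k >= max(S) = 5, G(k) is determined by the previous 5 values G(k-5)..G(k-1); a window of 5 consecutive values has recurred shifted by 7, so by induction G(k + 7) = G(k) for all k >= 0: the sequence is periodic from the start with period 7.
One period: G(0..6) = 0, 0, 1, 1, 2, 2, 3.
64 mod 7 = 1, so G(64) = G(1) = 0.

0


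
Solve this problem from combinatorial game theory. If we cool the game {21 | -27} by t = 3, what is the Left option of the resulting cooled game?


Original game: {21 | -27} (a switch {a | b} with a > b).
Cooling by t (for t below the temperature (a - b)/2 = 24) taxes each move by t: {a | b} cooled by t is {a - t | b + t}.
Cooling amount: t = 3
Cooled Left option: 21 - 3 = 18
Cooled Right option: -27 + 3 = -24
Cooled game: {18 | -24}
Left option = 18

18


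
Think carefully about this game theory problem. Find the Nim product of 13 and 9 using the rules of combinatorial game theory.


Nim multiplication is bilinear over XOR: (u XOR v) * w = (u*w) XOR (v*w).
So we split each operand into its bit components and XOR the pairwise Nim products.
13 = 1 + 4 + 8 (as XOR of powers of 2).
9 = 1 + 8 (as XOR of powers of 2).
Using the standard Nim-product table on single bits:
  2*2 = 3,   2*4 = 8,   2*8 = 12,
  4*4 = 6,   4*8 = 11,  8*8 = 13,
and  1*x = x (identity), k*l = l*k (commutative).
Pairwise Nim products:
  1 * 1 = 1
  1 * 8 = 8
  4 * 1 = 4
  4 * 8 = 11
  8 * 1 = 8
  8 * 8 = 13
XOR them: 1 XOR 8 XOR 4 XOR 11 XOR 8 XOR 13 = 3.
Result: 13 * 9 = 3 (in Nim).

3


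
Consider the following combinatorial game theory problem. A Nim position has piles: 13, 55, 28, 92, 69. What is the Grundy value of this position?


We need the XOR (exclusive or) of all pile sizes.
After XOR-ing pile 1 (size 13): 0 XOR 13 = 13
After XOR-ing pile 2 (size 55): 13 XOR 55 = 58
After XOR-ing pile 3 (size 28): 58 XOR 28 = 38
After XOR-ing pile 4 (size 92): 38 XOR 92 = 122
After XOR-ing pile 5 (size 69): 122 XOR 69 = 63
The Nim-value of this position is 63.

63


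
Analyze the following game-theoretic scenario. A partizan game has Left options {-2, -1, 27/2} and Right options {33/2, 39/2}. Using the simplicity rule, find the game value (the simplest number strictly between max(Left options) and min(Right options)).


Left options: {-2, -1, 27/2}, max = 27/2
Right options: {33/2, 39/2}, min = 33/2
All options are numbers and max(Left) < min(Right), so by the simplicity theorem the value is the simplest (earliest-born) number strictly between 27/2 and 33/2.
Integers 14 through 16 all lie strictly between 27/2 and 33/2.
Among integers, the simplest (lowest birthday = smallest |n|; 0 is born on day 0, +-n on day n) is 14.
No non-integer in the interval can be simpler: if x is a non-integer in the interval, then floor(x) or ceil(x) also lies in the interval (the interval contains an integer), and both are proper prefixes of x's sign expansion, i.e. born earlier. So the game value is 14.
Game value = 14

14
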